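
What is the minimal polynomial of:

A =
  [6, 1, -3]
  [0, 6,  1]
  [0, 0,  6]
x^3 - 18*x^2 + 108*x - 216

The characteristic polynomial is χ_A(x) = (x - 6)^3, so the eigenvalues are known. The minimal polynomial is
  m_A(x) = Π_λ (x − λ)^{k_λ}
where k_λ is the size of the *largest* Jordan block for λ (equivalently, the smallest k with (A − λI)^k v = 0 for every generalised eigenvector v of λ).

  λ = 6: largest Jordan block has size 3, contributing (x − 6)^3

So m_A(x) = (x - 6)^3 = x^3 - 18*x^2 + 108*x - 216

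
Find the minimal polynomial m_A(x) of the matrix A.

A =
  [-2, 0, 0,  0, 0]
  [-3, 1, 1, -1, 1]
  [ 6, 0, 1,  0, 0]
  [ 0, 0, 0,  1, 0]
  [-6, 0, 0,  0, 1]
x^3 - 3*x + 2

The characteristic polynomial is χ_A(x) = (x - 1)^4*(x + 2), so the eigenvalues are known. The minimal polynomial is
  m_A(x) = Π_λ (x − λ)^{k_λ}
where k_λ is the size of the *largest* Jordan block for λ (equivalently, the smallest k with (A − λI)^k v = 0 for every generalised eigenvector v of λ).

  λ = -2: largest Jordan block has size 1, contributing (x + 2)
  λ = 1: largest Jordan block has size 2, contributing (x − 1)^2

So m_A(x) = (x - 1)^2*(x + 2) = x^3 - 3*x + 2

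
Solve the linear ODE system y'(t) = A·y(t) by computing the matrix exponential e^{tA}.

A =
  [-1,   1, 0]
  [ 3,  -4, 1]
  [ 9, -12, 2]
e^{tA} =
  [3*t^2*exp(-t)/2 + exp(-t), -3*t^2*exp(-t)/2 + t*exp(-t), t^2*exp(-t)/2]
  [3*t*exp(-t), -3*t*exp(-t) + exp(-t), t*exp(-t)]
  [-9*t^2*exp(-t)/2 + 9*t*exp(-t), 9*t^2*exp(-t)/2 - 12*t*exp(-t), -3*t^2*exp(-t)/2 + 3*t*exp(-t) + exp(-t)]

Strategy: write A = P · J · P⁻¹ where J is a Jordan canonical form, so e^{tA} = P · e^{tJ} · P⁻¹, and e^{tJ} can be computed block-by-block.

A has Jordan form
J =
  [-1,  1,  0]
  [ 0, -1,  1]
  [ 0,  0, -1]
(up to reordering of blocks).

Per-block formulas:
  For a 3×3 Jordan block J_3(-1): exp(t · J_3(-1)) = e^(-1t)·(I + t·N + (t^2/2)·N^2), where N is the 3×3 nilpotent shift.

After assembling e^{tJ} and conjugating by P, we get:

e^{tA} =
  [3*t^2*exp(-t)/2 + exp(-t), -3*t^2*exp(-t)/2 + t*exp(-t), t^2*exp(-t)/2]
  [3*t*exp(-t), -3*t*exp(-t) + exp(-t), t*exp(-t)]
  [-9*t^2*exp(-t)/2 + 9*t*exp(-t), 9*t^2*exp(-t)/2 - 12*t*exp(-t), -3*t^2*exp(-t)/2 + 3*t*exp(-t) + exp(-t)]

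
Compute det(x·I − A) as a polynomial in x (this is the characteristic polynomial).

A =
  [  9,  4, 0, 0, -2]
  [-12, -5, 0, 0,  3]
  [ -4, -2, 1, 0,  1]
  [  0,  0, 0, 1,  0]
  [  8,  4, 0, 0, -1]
x^5 - 5*x^4 + 10*x^3 - 10*x^2 + 5*x - 1

Expanding det(x·I − A) (e.g. by cofactor expansion or by noting that A is similar to its Jordan form J, which has the same characteristic polynomial as A) gives
  χ_A(x) = x^5 - 5*x^4 + 10*x^3 - 10*x^2 + 5*x - 1
which factors as (x - 1)^5. The eigenvalues (with algebraic multiplicities) are λ = 1 with multiplicity 5.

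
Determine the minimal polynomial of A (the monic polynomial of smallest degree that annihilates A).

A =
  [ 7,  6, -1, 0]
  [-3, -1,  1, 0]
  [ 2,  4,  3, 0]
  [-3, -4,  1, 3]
x^3 - 9*x^2 + 27*x - 27

The characteristic polynomial is χ_A(x) = (x - 3)^4, so the eigenvalues are known. The minimal polynomial is
  m_A(x) = Π_λ (x − λ)^{k_λ}
where k_λ is the size of the *largest* Jordan block for λ (equivalently, the smallest k with (A − λI)^k v = 0 for every generalised eigenvector v of λ).

  λ = 3: largest Jordan block has size 3, contributing (x − 3)^3

So m_A(x) = (x - 3)^3 = x^3 - 9*x^2 + 27*x - 27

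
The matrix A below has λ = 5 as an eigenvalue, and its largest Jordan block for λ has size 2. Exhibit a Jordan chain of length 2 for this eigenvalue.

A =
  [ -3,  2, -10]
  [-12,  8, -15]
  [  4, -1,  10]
A Jordan chain for λ = 5 of length 2:
v_1 = (-8, -12, 4)ᵀ
v_2 = (1, 0, 0)ᵀ

Let N = A − (5)·I. We want v_2 with N^2 v_2 = 0 but N^1 v_2 ≠ 0; then v_{j-1} := N · v_j for j = 2, …, 2.

Pick v_2 = (1, 0, 0)ᵀ.
Then v_1 = N · v_2 = (-8, -12, 4)ᵀ.

Sanity check: (A − (5)·I) v_1 = (0, 0, 0)ᵀ = 0. ✓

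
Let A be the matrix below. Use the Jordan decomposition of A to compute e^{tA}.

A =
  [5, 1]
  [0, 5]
e^{tA} =
  [exp(5*t), t*exp(5*t)]
  [0, exp(5*t)]

Strategy: write A = P · J · P⁻¹ where J is a Jordan canonical form, so e^{tA} = P · e^{tJ} · P⁻¹, and e^{tJ} can be computed block-by-block.

A has Jordan form
J =
  [5, 1]
  [0, 5]
(up to reordering of blocks).

Per-block formulas:
  For a 2×2 Jordan block J_2(5): exp(t · J_2(5)) = e^(5t)·(I + t·N), where N is the 2×2 nilpotent shift.

After assembling e^{tJ} and conjugating by P, we get:

e^{tA} =
  [exp(5*t), t*exp(5*t)]
  [0, exp(5*t)]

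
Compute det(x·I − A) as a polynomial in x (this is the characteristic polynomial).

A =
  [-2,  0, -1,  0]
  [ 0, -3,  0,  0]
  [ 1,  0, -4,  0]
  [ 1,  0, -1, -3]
x^4 + 12*x^3 + 54*x^2 + 108*x + 81

Expanding det(x·I − A) (e.g. by cofactor expansion or by noting that A is similar to its Jordan form J, which has the same characteristic polynomial as A) gives
  χ_A(x) = x^4 + 12*x^3 + 54*x^2 + 108*x + 81
which factors as (x + 3)^4. The eigenvalues (with algebraic multiplicities) are λ = -3 with multiplicity 4.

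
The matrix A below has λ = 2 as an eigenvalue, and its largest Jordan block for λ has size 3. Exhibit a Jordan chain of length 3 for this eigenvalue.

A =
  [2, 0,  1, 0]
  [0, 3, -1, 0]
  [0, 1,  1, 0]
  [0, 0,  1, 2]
A Jordan chain for λ = 2 of length 3:
v_1 = (1, 0, 0, 1)ᵀ
v_2 = (0, 1, 1, 0)ᵀ
v_3 = (0, 1, 0, 0)ᵀ

Let N = A − (2)·I. We want v_3 with N^3 v_3 = 0 but N^2 v_3 ≠ 0; then v_{j-1} := N · v_j for j = 3, …, 2.

Pick v_3 = (0, 1, 0, 0)ᵀ.
Then v_2 = N · v_3 = (0, 1, 1, 0)ᵀ.
Then v_1 = N · v_2 = (1, 0, 0, 1)ᵀ.

Sanity check: (A − (2)·I) v_1 = (0, 0, 0, 0)ᵀ = 0. ✓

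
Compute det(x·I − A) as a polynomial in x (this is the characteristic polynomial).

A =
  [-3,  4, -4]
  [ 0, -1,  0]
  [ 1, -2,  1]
x^3 + 3*x^2 + 3*x + 1

Expanding det(x·I − A) (e.g. by cofactor expansion or by noting that A is similar to its Jordan form J, which has the same characteristic polynomial as A) gives
  χ_A(x) = x^3 + 3*x^2 + 3*x + 1
which factors as (x + 1)^3. The eigenvalues (with algebraic multiplicities) are λ = -1 with multiplicity 3.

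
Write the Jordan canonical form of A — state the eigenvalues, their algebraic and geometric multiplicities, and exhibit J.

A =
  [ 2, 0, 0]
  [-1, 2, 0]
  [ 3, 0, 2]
J_2(2) ⊕ J_1(2)

The characteristic polynomial is
  det(x·I − A) = x^3 - 6*x^2 + 12*x - 8 = (x - 2)^3

Eigenvalues and multiplicities (the geometric multiplicity of λ is n − rank(A − λI), which equals the number of Jordan blocks for λ):
  λ = 2: algebraic multiplicity = 3, geometric multiplicity = 2

Determining the block sizes for each eigenvalue:
  λ = 2: 2 blocks summing to 3 forces exactly one block of size 2 and the rest size 1 → block sizes [2, 1]

Assembling the blocks gives a Jordan form
J =
  [2, 1, 0]
  [0, 2, 0]
  [0, 0, 2]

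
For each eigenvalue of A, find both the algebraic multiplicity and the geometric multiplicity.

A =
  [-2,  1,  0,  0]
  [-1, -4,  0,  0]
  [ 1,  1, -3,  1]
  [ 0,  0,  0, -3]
λ = -3: alg = 4, geom = 2

Step 1 — factor the characteristic polynomial to read off the algebraic multiplicities:
  χ_A(x) = (x + 3)^4

Step 2 — compute geometric multiplicities via the rank-nullity identity g(λ) = n − rank(A − λI):
  rank(A − (-3)·I) = 2, so dim ker(A − (-3)·I) = n − 2 = 2

Summary:
  λ = -3: algebraic multiplicity = 4, geometric multiplicity = 2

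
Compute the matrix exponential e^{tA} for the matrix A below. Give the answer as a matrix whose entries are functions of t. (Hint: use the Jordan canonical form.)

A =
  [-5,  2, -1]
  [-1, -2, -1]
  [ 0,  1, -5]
e^{tA} =
  [-t^2*exp(-4*t)/2 - t*exp(-4*t) + exp(-4*t), t^2*exp(-4*t)/2 + 2*t*exp(-4*t), -t*exp(-4*t)]
  [-t^2*exp(-4*t)/2 - t*exp(-4*t), t^2*exp(-4*t)/2 + 2*t*exp(-4*t) + exp(-4*t), -t*exp(-4*t)]
  [-t^2*exp(-4*t)/2, t^2*exp(-4*t)/2 + t*exp(-4*t), -t*exp(-4*t) + exp(-4*t)]

Strategy: write A = P · J · P⁻¹ where J is a Jordan canonical form, so e^{tA} = P · e^{tJ} · P⁻¹, and e^{tJ} can be computed block-by-block.

A has Jordan form
J =
  [-4,  1,  0]
  [ 0, -4,  1]
  [ 0,  0, -4]
(up to reordering of blocks).

Per-block formulas:
  For a 3×3 Jordan block J_3(-4): exp(t · J_3(-4)) = e^(-4t)·(I + t·N + (t^2/2)·N^2), where N is the 3×3 nilpotent shift.

After assembling e^{tJ} and conjugating by P, we get:

e^{tA} =
  [-t^2*exp(-4*t)/2 - t*exp(-4*t) + exp(-4*t), t^2*exp(-4*t)/2 + 2*t*exp(-4*t), -t*exp(-4*t)]
  [-t^2*exp(-4*t)/2 - t*exp(-4*t), t^2*exp(-4*t)/2 + 2*t*exp(-4*t) + exp(-4*t), -t*exp(-4*t)]
  [-t^2*exp(-4*t)/2, t^2*exp(-4*t)/2 + t*exp(-4*t), -t*exp(-4*t) + exp(-4*t)]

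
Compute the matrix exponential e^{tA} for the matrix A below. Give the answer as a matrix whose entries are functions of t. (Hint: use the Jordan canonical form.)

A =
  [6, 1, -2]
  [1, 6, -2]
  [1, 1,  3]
e^{tA} =
  [t*exp(5*t) + exp(5*t), t*exp(5*t), -2*t*exp(5*t)]
  [t*exp(5*t), t*exp(5*t) + exp(5*t), -2*t*exp(5*t)]
  [t*exp(5*t), t*exp(5*t), -2*t*exp(5*t) + exp(5*t)]

Strategy: write A = P · J · P⁻¹ where J is a Jordan canonical form, so e^{tA} = P · e^{tJ} · P⁻¹, and e^{tJ} can be computed block-by-block.

A has Jordan form
J =
  [5, 1, 0]
  [0, 5, 0]
  [0, 0, 5]
(up to reordering of blocks).

Per-block formulas:
  For a 1×1 block at λ = 5: exp(t · [5]) = [e^(5t)].
  For a 2×2 Jordan block J_2(5): exp(t · J_2(5)) = e^(5t)·(I + t·N), where N is the 2×2 nilpotent shift.

After assembling e^{tJ} and conjugating by P, we get:

e^{tA} =
  [t*exp(5*t) + exp(5*t), t*exp(5*t), -2*t*exp(5*t)]
  [t*exp(5*t), t*exp(5*t) + exp(5*t), -2*t*exp(5*t)]
  [t*exp(5*t), t*exp(5*t), -2*t*exp(5*t) + exp(5*t)]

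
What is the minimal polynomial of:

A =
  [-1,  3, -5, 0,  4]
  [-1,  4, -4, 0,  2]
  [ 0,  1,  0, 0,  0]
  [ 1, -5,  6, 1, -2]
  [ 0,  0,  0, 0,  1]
x^3 - 3*x^2 + 3*x - 1

The characteristic polynomial is χ_A(x) = (x - 1)^5, so the eigenvalues are known. The minimal polynomial is
  m_A(x) = Π_λ (x − λ)^{k_λ}
where k_λ is the size of the *largest* Jordan block for λ (equivalently, the smallest k with (A − λI)^k v = 0 for every generalised eigenvector v of λ).

  λ = 1: largest Jordan block has size 3, contributing (x − 1)^3

So m_A(x) = (x - 1)^3 = x^3 - 3*x^2 + 3*x - 1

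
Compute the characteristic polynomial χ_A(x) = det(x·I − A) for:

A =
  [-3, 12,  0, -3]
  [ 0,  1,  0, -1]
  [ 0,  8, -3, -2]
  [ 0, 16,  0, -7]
x^4 + 12*x^3 + 54*x^2 + 108*x + 81

Expanding det(x·I − A) (e.g. by cofactor expansion or by noting that A is similar to its Jordan form J, which has the same characteristic polynomial as A) gives
  χ_A(x) = x^4 + 12*x^3 + 54*x^2 + 108*x + 81
which factors as (x + 3)^4. The eigenvalues (with algebraic multiplicities) are λ = -3 with multiplicity 4.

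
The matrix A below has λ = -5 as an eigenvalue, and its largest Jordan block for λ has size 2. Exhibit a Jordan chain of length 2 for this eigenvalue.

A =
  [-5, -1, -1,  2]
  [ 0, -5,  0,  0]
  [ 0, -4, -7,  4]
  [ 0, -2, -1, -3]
A Jordan chain for λ = -5 of length 2:
v_1 = (-1, 0, -4, -2)ᵀ
v_2 = (0, 1, 0, 0)ᵀ

Let N = A − (-5)·I. We want v_2 with N^2 v_2 = 0 but N^1 v_2 ≠ 0; then v_{j-1} := N · v_j for j = 2, …, 2.

Pick v_2 = (0, 1, 0, 0)ᵀ.
Then v_1 = N · v_2 = (-1, 0, -4, -2)ᵀ.

Sanity check: (A − (-5)·I) v_1 = (0, 0, 0, 0)ᵀ = 0. ✓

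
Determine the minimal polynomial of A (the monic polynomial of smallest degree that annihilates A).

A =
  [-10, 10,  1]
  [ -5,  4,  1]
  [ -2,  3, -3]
x^3 + 9*x^2 + 27*x + 27

The characteristic polynomial is χ_A(x) = (x + 3)^3, so the eigenvalues are known. The minimal polynomial is
  m_A(x) = Π_λ (x − λ)^{k_λ}
where k_λ is the size of the *largest* Jordan block for λ (equivalently, the smallest k with (A − λI)^k v = 0 for every generalised eigenvector v of λ).

  λ = -3: largest Jordan block has size 3, contributing (x + 3)^3

So m_A(x) = (x + 3)^3 = x^3 + 9*x^2 + 27*x + 27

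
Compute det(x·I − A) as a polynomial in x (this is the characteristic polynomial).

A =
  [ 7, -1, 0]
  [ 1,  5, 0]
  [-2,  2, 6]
x^3 - 18*x^2 + 108*x - 216

Expanding det(x·I − A) (e.g. by cofactor expansion or by noting that A is similar to its Jordan form J, which has the same characteristic polynomial as A) gives
  χ_A(x) = x^3 - 18*x^2 + 108*x - 216
which factors as (x - 6)^3. The eigenvalues (with algebraic multiplicities) are λ = 6 with multiplicity 3.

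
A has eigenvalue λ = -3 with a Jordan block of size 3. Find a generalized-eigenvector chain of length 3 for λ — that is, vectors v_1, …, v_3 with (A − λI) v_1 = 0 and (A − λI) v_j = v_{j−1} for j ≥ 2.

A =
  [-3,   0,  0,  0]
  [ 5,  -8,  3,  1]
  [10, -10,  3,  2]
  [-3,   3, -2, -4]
A Jordan chain for λ = -3 of length 3:
v_1 = (0, 2, 4, -2)ᵀ
v_2 = (0, 5, 10, -3)ᵀ
v_3 = (1, 0, 0, 0)ᵀ

Let N = A − (-3)·I. We want v_3 with N^3 v_3 = 0 but N^2 v_3 ≠ 0; then v_{j-1} := N · v_j for j = 3, …, 2.

Pick v_3 = (1, 0, 0, 0)ᵀ.
Then v_2 = N · v_3 = (0, 5, 10, -3)ᵀ.
Then v_1 = N · v_2 = (0, 2, 4, -2)ᵀ.

Sanity check: (A − (-3)·I) v_1 = (0, 0, 0, 0)ᵀ = 0. ✓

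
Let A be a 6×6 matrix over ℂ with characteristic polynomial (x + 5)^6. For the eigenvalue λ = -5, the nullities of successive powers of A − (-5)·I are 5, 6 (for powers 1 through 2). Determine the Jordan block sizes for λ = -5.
Block sizes for λ = -5: [2, 1, 1, 1, 1]

From the dimensions of kernels of powers, the number of Jordan blocks of size at least j is d_j − d_{j−1} where d_j = dim ker(N^j) (with d_0 = 0). Computing the differences gives [5, 1].
The number of blocks of size exactly k is (#blocks of size ≥ k) − (#blocks of size ≥ k + 1), so the partition is: 4 block(s) of size 1, 1 block(s) of size 2.
In nonincreasing order the block sizes are [2, 1, 1, 1, 1].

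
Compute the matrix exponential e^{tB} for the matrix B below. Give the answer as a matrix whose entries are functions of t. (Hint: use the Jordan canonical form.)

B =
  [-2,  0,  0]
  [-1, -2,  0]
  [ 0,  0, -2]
e^{tB} =
  [exp(-2*t), 0, 0]
  [-t*exp(-2*t), exp(-2*t), 0]
  [0, 0, exp(-2*t)]

Strategy: write B = P · J · P⁻¹ where J is a Jordan canonical form, so e^{tB} = P · e^{tJ} · P⁻¹, and e^{tJ} can be computed block-by-block.

B has Jordan form
J =
  [-2,  1,  0]
  [ 0, -2,  0]
  [ 0,  0, -2]
(up to reordering of blocks).

Per-block formulas:
  For a 1×1 block at λ = -2: exp(t · [-2]) = [e^(-2t)].
  For a 2×2 Jordan block J_2(-2): exp(t · J_2(-2)) = e^(-2t)·(I + t·N), where N is the 2×2 nilpotent shift.

After assembling e^{tJ} and conjugating by P, we get:

e^{tB} =
  [exp(-2*t), 0, 0]
  [-t*exp(-2*t), exp(-2*t), 0]
  [0, 0, exp(-2*t)]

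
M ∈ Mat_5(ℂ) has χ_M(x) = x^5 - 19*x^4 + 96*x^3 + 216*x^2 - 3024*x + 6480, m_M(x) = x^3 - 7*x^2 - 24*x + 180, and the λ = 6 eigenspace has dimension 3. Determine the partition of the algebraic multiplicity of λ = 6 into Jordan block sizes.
Block sizes for λ = 6: [2, 1, 1]

Step 1 — from the characteristic polynomial, algebraic multiplicity of λ = 6 is 4. From dim ker(M − (6)·I) = 3, there are exactly 3 Jordan blocks for λ = 6.
Step 2 — from the minimal polynomial, the factor (x − 6)^2 tells us the largest block for λ = 6 has size 2.
Step 3 — with total size 4, 3 blocks, and largest block 2, the block sizes (in nonincreasing order) are [2, 1, 1].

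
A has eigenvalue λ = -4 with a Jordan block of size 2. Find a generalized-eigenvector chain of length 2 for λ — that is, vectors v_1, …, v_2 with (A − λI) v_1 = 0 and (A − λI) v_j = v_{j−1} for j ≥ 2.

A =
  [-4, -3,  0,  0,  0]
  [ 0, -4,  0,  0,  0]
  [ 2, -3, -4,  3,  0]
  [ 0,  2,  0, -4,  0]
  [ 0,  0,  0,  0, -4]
A Jordan chain for λ = -4 of length 2:
v_1 = (0, 0, 2, 0, 0)ᵀ
v_2 = (1, 0, 0, 0, 0)ᵀ

Let N = A − (-4)·I. We want v_2 with N^2 v_2 = 0 but N^1 v_2 ≠ 0; then v_{j-1} := N · v_j for j = 2, …, 2.

Pick v_2 = (1, 0, 0, 0, 0)ᵀ.
Then v_1 = N · v_2 = (0, 0, 2, 0, 0)ᵀ.

Sanity check: (A − (-4)·I) v_1 = (0, 0, 0, 0, 0)ᵀ = 0. ✓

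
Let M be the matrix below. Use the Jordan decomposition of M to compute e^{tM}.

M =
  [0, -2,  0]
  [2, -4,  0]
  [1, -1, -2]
e^{tM} =
  [2*t*exp(-2*t) + exp(-2*t), -2*t*exp(-2*t), 0]
  [2*t*exp(-2*t), -2*t*exp(-2*t) + exp(-2*t), 0]
  [t*exp(-2*t), -t*exp(-2*t), exp(-2*t)]

Strategy: write M = P · J · P⁻¹ where J is a Jordan canonical form, so e^{tM} = P · e^{tJ} · P⁻¹, and e^{tJ} can be computed block-by-block.

M has Jordan form
J =
  [-2,  1,  0]
  [ 0, -2,  0]
  [ 0,  0, -2]
(up to reordering of blocks).

Per-block formulas:
  For a 2×2 Jordan block J_2(-2): exp(t · J_2(-2)) = e^(-2t)·(I + t·N), where N is the 2×2 nilpotent shift.
  For a 1×1 block at λ = -2: exp(t · [-2]) = [e^(-2t)].

After assembling e^{tJ} and conjugating by P, we get:

e^{tM} =
  [2*t*exp(-2*t) + exp(-2*t), -2*t*exp(-2*t), 0]
  [2*t*exp(-2*t), -2*t*exp(-2*t) + exp(-2*t), 0]
  [t*exp(-2*t), -t*exp(-2*t), exp(-2*t)]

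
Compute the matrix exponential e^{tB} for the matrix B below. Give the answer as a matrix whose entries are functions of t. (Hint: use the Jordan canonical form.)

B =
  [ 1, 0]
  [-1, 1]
e^{tB} =
  [exp(t), 0]
  [-t*exp(t), exp(t)]

Strategy: write B = P · J · P⁻¹ where J is a Jordan canonical form, so e^{tB} = P · e^{tJ} · P⁻¹, and e^{tJ} can be computed block-by-block.

B has Jordan form
J =
  [1, 1]
  [0, 1]
(up to reordering of blocks).

Per-block formulas:
  For a 2×2 Jordan block J_2(1): exp(t · J_2(1)) = e^(1t)·(I + t·N), where N is the 2×2 nilpotent shift.

After assembling e^{tJ} and conjugating by P, we get:

e^{tB} =
  [exp(t), 0]
  [-t*exp(t), exp(t)]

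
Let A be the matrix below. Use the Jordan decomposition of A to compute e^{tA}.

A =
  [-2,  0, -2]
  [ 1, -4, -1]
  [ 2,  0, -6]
e^{tA} =
  [2*t*exp(-4*t) + exp(-4*t), 0, -2*t*exp(-4*t)]
  [t*exp(-4*t), exp(-4*t), -t*exp(-4*t)]
  [2*t*exp(-4*t), 0, -2*t*exp(-4*t) + exp(-4*t)]

Strategy: write A = P · J · P⁻¹ where J is a Jordan canonical form, so e^{tA} = P · e^{tJ} · P⁻¹, and e^{tJ} can be computed block-by-block.

A has Jordan form
J =
  [-4,  1,  0]
  [ 0, -4,  0]
  [ 0,  0, -4]
(up to reordering of blocks).

Per-block formulas:
  For a 2×2 Jordan block J_2(-4): exp(t · J_2(-4)) = e^(-4t)·(I + t·N), where N is the 2×2 nilpotent shift.
  For a 1×1 block at λ = -4: exp(t · [-4]) = [e^(-4t)].

After assembling e^{tJ} and conjugating by P, we get:

e^{tA} =
  [2*t*exp(-4*t) + exp(-4*t), 0, -2*t*exp(-4*t)]
  [t*exp(-4*t), exp(-4*t), -t*exp(-4*t)]
  [2*t*exp(-4*t), 0, -2*t*exp(-4*t) + exp(-4*t)]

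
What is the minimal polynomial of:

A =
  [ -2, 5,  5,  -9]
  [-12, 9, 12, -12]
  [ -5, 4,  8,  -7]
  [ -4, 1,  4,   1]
x^4 - 16*x^3 + 94*x^2 - 240*x + 225

The characteristic polynomial is χ_A(x) = (x - 5)^2*(x - 3)^2, so the eigenvalues are known. The minimal polynomial is
  m_A(x) = Π_λ (x − λ)^{k_λ}
where k_λ is the size of the *largest* Jordan block for λ (equivalently, the smallest k with (A − λI)^k v = 0 for every generalised eigenvector v of λ).

  λ = 3: largest Jordan block has size 2, contributing (x − 3)^2
  λ = 5: largest Jordan block has size 2, contributing (x − 5)^2

So m_A(x) = (x - 5)^2*(x - 3)^2 = x^4 - 16*x^3 + 94*x^2 - 240*x + 225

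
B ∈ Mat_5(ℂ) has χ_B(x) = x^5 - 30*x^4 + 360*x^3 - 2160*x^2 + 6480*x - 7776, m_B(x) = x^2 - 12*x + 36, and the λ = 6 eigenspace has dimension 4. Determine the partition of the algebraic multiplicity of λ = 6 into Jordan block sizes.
Block sizes for λ = 6: [2, 1, 1, 1]

Step 1 — from the characteristic polynomial, algebraic multiplicity of λ = 6 is 5. From dim ker(B − (6)·I) = 4, there are exactly 4 Jordan blocks for λ = 6.
Step 2 — from the minimal polynomial, the factor (x − 6)^2 tells us the largest block for λ = 6 has size 2.
Step 3 — with total size 5, 4 blocks, and largest block 2, the block sizes (in nonincreasing order) are [2, 1, 1, 1].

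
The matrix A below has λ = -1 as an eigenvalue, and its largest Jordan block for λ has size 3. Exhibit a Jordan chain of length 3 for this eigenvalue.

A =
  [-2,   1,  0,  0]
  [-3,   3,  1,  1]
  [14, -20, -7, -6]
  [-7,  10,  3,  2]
A Jordan chain for λ = -1 of length 3:
v_1 = (-2, -2, 4, -2)ᵀ
v_2 = (-1, -3, 14, -7)ᵀ
v_3 = (1, 0, 0, 0)ᵀ

Let N = A − (-1)·I. We want v_3 with N^3 v_3 = 0 but N^2 v_3 ≠ 0; then v_{j-1} := N · v_j for j = 3, …, 2.

Pick v_3 = (1, 0, 0, 0)ᵀ.
Then v_2 = N · v_3 = (-1, -3, 14, -7)ᵀ.
Then v_1 = N · v_2 = (-2, -2, 4, -2)ᵀ.

Sanity check: (A − (-1)·I) v_1 = (0, 0, 0, 0)ᵀ = 0. ✓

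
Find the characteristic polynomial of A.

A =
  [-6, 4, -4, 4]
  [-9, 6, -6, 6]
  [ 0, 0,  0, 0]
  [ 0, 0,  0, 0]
x^4

Expanding det(x·I − A) (e.g. by cofactor expansion or by noting that A is similar to its Jordan form J, which has the same characteristic polynomial as A) gives
  χ_A(x) = x^4
which factors as x^4. The eigenvalues (with algebraic multiplicities) are λ = 0 with multiplicity 4.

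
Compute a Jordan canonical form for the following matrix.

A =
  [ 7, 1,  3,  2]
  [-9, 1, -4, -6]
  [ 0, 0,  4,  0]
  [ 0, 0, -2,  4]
J_3(4) ⊕ J_1(4)

The characteristic polynomial is
  det(x·I − A) = x^4 - 16*x^3 + 96*x^2 - 256*x + 256 = (x - 4)^4

Eigenvalues and multiplicities (the geometric multiplicity of λ is n − rank(A − λI), which equals the number of Jordan blocks for λ):
  λ = 4: algebraic multiplicity = 4, geometric multiplicity = 2

Determining the block sizes for each eigenvalue:
  λ = 4: with am = 4 and gm = 2, the partition is not yet determined (e.g. several partitions of 4 into 2 parts exist). Let N = A − (4)·I. Computing rank(N^1) = 2, rank(N^2) = 1, rank(N^3) = 0; the number of blocks of size ≥ j is rank(N^{j−1}) − rank(N^j), giving [2, 1, 1]. So we have 1 block(s) of size 3, 1 block(s) of size 1 → block sizes [3, 1]

Assembling the blocks gives a Jordan form
J =
  [4, 1, 0, 0]
  [0, 4, 1, 0]
  [0, 0, 4, 0]
  [0, 0, 0, 4]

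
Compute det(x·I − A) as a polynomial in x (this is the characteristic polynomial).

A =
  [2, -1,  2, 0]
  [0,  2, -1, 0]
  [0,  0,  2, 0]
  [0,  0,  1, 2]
x^4 - 8*x^3 + 24*x^2 - 32*x + 16

Expanding det(x·I − A) (e.g. by cofactor expansion or by noting that A is similar to its Jordan form J, which has the same characteristic polynomial as A) gives
  χ_A(x) = x^4 - 8*x^3 + 24*x^2 - 32*x + 16
which factors as (x - 2)^4. The eigenvalues (with algebraic multiplicities) are λ = 2 with multiplicity 4.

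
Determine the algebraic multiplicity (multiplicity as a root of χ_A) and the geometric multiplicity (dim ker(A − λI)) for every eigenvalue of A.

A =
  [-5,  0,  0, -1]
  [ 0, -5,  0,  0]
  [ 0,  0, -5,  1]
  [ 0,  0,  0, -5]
λ = -5: alg = 4, geom = 3

Step 1 — factor the characteristic polynomial to read off the algebraic multiplicities:
  χ_A(x) = (x + 5)^4

Step 2 — compute geometric multiplicities via the rank-nullity identity g(λ) = n − rank(A − λI):
  rank(A − (-5)·I) = 1, so dim ker(A − (-5)·I) = n − 1 = 3

Summary:
  λ = -5: algebraic multiplicity = 4, geometric multiplicity = 3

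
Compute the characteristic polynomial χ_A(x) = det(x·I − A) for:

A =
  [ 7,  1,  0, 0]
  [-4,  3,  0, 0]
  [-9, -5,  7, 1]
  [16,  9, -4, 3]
x^4 - 20*x^3 + 150*x^2 - 500*x + 625

Expanding det(x·I − A) (e.g. by cofactor expansion or by noting that A is similar to its Jordan form J, which has the same characteristic polynomial as A) gives
  χ_A(x) = x^4 - 20*x^3 + 150*x^2 - 500*x + 625
which factors as (x - 5)^4. The eigenvalues (with algebraic multiplicities) are λ = 5 with multiplicity 4.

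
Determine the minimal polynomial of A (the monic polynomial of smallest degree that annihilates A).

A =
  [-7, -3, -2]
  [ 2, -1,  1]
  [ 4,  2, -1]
x^3 + 9*x^2 + 27*x + 27

The characteristic polynomial is χ_A(x) = (x + 3)^3, so the eigenvalues are known. The minimal polynomial is
  m_A(x) = Π_λ (x − λ)^{k_λ}
where k_λ is the size of the *largest* Jordan block for λ (equivalently, the smallest k with (A − λI)^k v = 0 for every generalised eigenvector v of λ).

  λ = -3: largest Jordan block has size 3, contributing (x + 3)^3

So m_A(x) = (x + 3)^3 = x^3 + 9*x^2 + 27*x + 27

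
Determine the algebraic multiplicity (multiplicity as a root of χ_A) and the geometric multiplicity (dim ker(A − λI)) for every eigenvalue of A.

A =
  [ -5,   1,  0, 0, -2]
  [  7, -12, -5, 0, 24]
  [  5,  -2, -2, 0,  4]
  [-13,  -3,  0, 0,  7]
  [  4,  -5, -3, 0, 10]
λ = -3: alg = 3, geom = 1; λ = 0: alg = 2, geom = 1

Step 1 — factor the characteristic polynomial to read off the algebraic multiplicities:
  χ_A(x) = x^2*(x + 3)^3

Step 2 — compute geometric multiplicities via the rank-nullity identity g(λ) = n − rank(A − λI):
  rank(A − (-3)·I) = 4, so dim ker(A − (-3)·I) = n − 4 = 1
  rank(A − (0)·I) = 4, so dim ker(A − (0)·I) = n − 4 = 1

Summary:
  λ = -3: algebraic multiplicity = 3, geometric multiplicity = 1
  λ = 0: algebraic multiplicity = 2, geometric multiplicity = 1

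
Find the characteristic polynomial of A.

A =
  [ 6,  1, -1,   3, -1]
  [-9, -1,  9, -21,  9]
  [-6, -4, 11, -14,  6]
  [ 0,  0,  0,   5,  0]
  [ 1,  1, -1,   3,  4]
x^5 - 25*x^4 + 250*x^3 - 1250*x^2 + 3125*x - 3125

Expanding det(x·I − A) (e.g. by cofactor expansion or by noting that A is similar to its Jordan form J, which has the same characteristic polynomial as A) gives
  χ_A(x) = x^5 - 25*x^4 + 250*x^3 - 1250*x^2 + 3125*x - 3125
which factors as (x - 5)^5. The eigenvalues (with algebraic multiplicities) are λ = 5 with multiplicity 5.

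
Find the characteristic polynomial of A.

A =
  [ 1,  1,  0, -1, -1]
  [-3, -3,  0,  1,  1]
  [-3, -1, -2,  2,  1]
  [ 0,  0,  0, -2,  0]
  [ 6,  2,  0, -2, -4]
x^5 + 10*x^4 + 40*x^3 + 80*x^2 + 80*x + 32

Expanding det(x·I − A) (e.g. by cofactor expansion or by noting that A is similar to its Jordan form J, which has the same characteristic polynomial as A) gives
  χ_A(x) = x^5 + 10*x^4 + 40*x^3 + 80*x^2 + 80*x + 32
which factors as (x + 2)^5. The eigenvalues (with algebraic multiplicities) are λ = -2 with multiplicity 5.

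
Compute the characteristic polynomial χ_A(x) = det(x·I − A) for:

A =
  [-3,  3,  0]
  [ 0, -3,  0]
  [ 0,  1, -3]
x^3 + 9*x^2 + 27*x + 27

Expanding det(x·I − A) (e.g. by cofactor expansion or by noting that A is similar to its Jordan form J, which has the same characteristic polynomial as A) gives
  χ_A(x) = x^3 + 9*x^2 + 27*x + 27
which factors as (x + 3)^3. The eigenvalues (with algebraic multiplicities) are λ = -3 with multiplicity 3.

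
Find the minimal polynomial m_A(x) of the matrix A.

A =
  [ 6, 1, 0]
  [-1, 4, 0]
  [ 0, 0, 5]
x^2 - 10*x + 25

The characteristic polynomial is χ_A(x) = (x - 5)^3, so the eigenvalues are known. The minimal polynomial is
  m_A(x) = Π_λ (x − λ)^{k_λ}
where k_λ is the size of the *largest* Jordan block for λ (equivalently, the smallest k with (A − λI)^k v = 0 for every generalised eigenvector v of λ).

  λ = 5: largest Jordan block has size 2, contributing (x − 5)^2

So m_A(x) = (x - 5)^2 = x^2 - 10*x + 25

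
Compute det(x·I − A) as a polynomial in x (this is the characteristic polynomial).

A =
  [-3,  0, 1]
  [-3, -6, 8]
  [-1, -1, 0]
x^3 + 9*x^2 + 27*x + 27

Expanding det(x·I − A) (e.g. by cofactor expansion or by noting that A is similar to its Jordan form J, which has the same characteristic polynomial as A) gives
  χ_A(x) = x^3 + 9*x^2 + 27*x + 27
which factors as (x + 3)^3. The eigenvalues (with algebraic multiplicities) are λ = -3 with multiplicity 3.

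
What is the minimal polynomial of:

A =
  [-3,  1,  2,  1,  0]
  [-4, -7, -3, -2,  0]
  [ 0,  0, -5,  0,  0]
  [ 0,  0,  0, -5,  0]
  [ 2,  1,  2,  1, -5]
x^3 + 15*x^2 + 75*x + 125

The characteristic polynomial is χ_A(x) = (x + 5)^5, so the eigenvalues are known. The minimal polynomial is
  m_A(x) = Π_λ (x − λ)^{k_λ}
where k_λ is the size of the *largest* Jordan block for λ (equivalently, the smallest k with (A − λI)^k v = 0 for every generalised eigenvector v of λ).

  λ = -5: largest Jordan block has size 3, contributing (x + 5)^3

So m_A(x) = (x + 5)^3 = x^3 + 15*x^2 + 75*x + 125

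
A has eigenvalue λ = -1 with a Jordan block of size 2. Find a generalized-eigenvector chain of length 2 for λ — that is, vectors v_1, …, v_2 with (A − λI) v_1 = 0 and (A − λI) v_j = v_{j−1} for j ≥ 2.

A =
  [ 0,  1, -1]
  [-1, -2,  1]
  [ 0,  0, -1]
A Jordan chain for λ = -1 of length 2:
v_1 = (1, -1, 0)ᵀ
v_2 = (1, 0, 0)ᵀ

Let N = A − (-1)·I. We want v_2 with N^2 v_2 = 0 but N^1 v_2 ≠ 0; then v_{j-1} := N · v_j for j = 2, …, 2.

Pick v_2 = (1, 0, 0)ᵀ.
Then v_1 = N · v_2 = (1, -1, 0)ᵀ.

Sanity check: (A − (-1)·I) v_1 = (0, 0, 0)ᵀ = 0. ✓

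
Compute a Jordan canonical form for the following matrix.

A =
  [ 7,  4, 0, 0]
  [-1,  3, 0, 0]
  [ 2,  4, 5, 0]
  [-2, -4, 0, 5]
J_2(5) ⊕ J_1(5) ⊕ J_1(5)

The characteristic polynomial is
  det(x·I − A) = x^4 - 20*x^3 + 150*x^2 - 500*x + 625 = (x - 5)^4

Eigenvalues and multiplicities (the geometric multiplicity of λ is n − rank(A − λI), which equals the number of Jordan blocks for λ):
  λ = 5: algebraic multiplicity = 4, geometric multiplicity = 3

Determining the block sizes for each eigenvalue:
  λ = 5: 3 blocks summing to 4 forces exactly one block of size 2 and the rest size 1 → block sizes [2, 1, 1]

Assembling the blocks gives a Jordan form
J =
  [5, 1, 0, 0]
  [0, 5, 0, 0]
  [0, 0, 5, 0]
  [0, 0, 0, 5]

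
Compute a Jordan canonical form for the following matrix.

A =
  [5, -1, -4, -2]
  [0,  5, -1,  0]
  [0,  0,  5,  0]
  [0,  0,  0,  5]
J_3(5) ⊕ J_1(5)

The characteristic polynomial is
  det(x·I − A) = x^4 - 20*x^3 + 150*x^2 - 500*x + 625 = (x - 5)^4

Eigenvalues and multiplicities (the geometric multiplicity of λ is n − rank(A − λI), which equals the number of Jordan blocks for λ):
  λ = 5: algebraic multiplicity = 4, geometric multiplicity = 2

Determining the block sizes for each eigenvalue:
  λ = 5: with am = 4 and gm = 2, the partition is not yet determined (e.g. several partitions of 4 into 2 parts exist). Let N = A − (5)·I. Computing rank(N^1) = 2, rank(N^2) = 1, rank(N^3) = 0; the number of blocks of size ≥ j is rank(N^{j−1}) − rank(N^j), giving [2, 1, 1]. So we have 1 block(s) of size 3, 1 block(s) of size 1 → block sizes [3, 1]

Assembling the blocks gives a Jordan form
J =
  [5, 1, 0, 0]
  [0, 5, 1, 0]
  [0, 0, 5, 0]
  [0, 0, 0, 5]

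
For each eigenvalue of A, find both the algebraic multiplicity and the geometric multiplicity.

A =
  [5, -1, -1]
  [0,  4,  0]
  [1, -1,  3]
λ = 4: alg = 3, geom = 2

Step 1 — factor the characteristic polynomial to read off the algebraic multiplicities:
  χ_A(x) = (x - 4)^3

Step 2 — compute geometric multiplicities via the rank-nullity identity g(λ) = n − rank(A − λI):
  rank(A − (4)·I) = 1, so dim ker(A − (4)·I) = n − 1 = 2

Summary:
  λ = 4: algebraic multiplicity = 3, geometric multiplicity = 2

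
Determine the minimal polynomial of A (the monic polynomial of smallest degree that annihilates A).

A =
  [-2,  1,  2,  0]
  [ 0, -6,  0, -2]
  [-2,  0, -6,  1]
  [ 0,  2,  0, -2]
x^2 + 8*x + 16

The characteristic polynomial is χ_A(x) = (x + 4)^4, so the eigenvalues are known. The minimal polynomial is
  m_A(x) = Π_λ (x − λ)^{k_λ}
where k_λ is the size of the *largest* Jordan block for λ (equivalently, the smallest k with (A − λI)^k v = 0 for every generalised eigenvector v of λ).

  λ = -4: largest Jordan block has size 2, contributing (x + 4)^2

So m_A(x) = (x + 4)^2 = x^2 + 8*x + 16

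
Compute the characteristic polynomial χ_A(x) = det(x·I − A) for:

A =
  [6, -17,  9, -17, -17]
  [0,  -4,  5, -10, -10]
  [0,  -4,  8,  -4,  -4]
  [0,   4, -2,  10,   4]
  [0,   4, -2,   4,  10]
x^5 - 30*x^4 + 360*x^3 - 2160*x^2 + 6480*x - 7776

Expanding det(x·I − A) (e.g. by cofactor expansion or by noting that A is similar to its Jordan form J, which has the same characteristic polynomial as A) gives
  χ_A(x) = x^5 - 30*x^4 + 360*x^3 - 2160*x^2 + 6480*x - 7776
which factors as (x - 6)^5. The eigenvalues (with algebraic multiplicities) are λ = 6 with multiplicity 5.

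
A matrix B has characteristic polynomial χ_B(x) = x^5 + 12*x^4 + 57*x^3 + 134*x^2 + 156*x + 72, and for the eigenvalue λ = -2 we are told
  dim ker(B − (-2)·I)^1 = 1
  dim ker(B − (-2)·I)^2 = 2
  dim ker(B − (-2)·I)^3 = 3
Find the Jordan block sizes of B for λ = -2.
Block sizes for λ = -2: [3]

From the dimensions of kernels of powers, the number of Jordan blocks of size at least j is d_j − d_{j−1} where d_j = dim ker(N^j) (with d_0 = 0). Computing the differences gives [1, 1, 1].
The number of blocks of size exactly k is (#blocks of size ≥ k) − (#blocks of size ≥ k + 1), so the partition is: 1 block(s) of size 3.
In nonincreasing order the block sizes are [3].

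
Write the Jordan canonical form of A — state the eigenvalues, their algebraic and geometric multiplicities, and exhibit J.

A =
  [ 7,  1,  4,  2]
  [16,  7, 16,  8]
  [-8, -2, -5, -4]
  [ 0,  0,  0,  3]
J_2(3) ⊕ J_1(3) ⊕ J_1(3)

The characteristic polynomial is
  det(x·I − A) = x^4 - 12*x^3 + 54*x^2 - 108*x + 81 = (x - 3)^4

Eigenvalues and multiplicities (the geometric multiplicity of λ is n − rank(A − λI), which equals the number of Jordan blocks for λ):
  λ = 3: algebraic multiplicity = 4, geometric multiplicity = 3

Determining the block sizes for each eigenvalue:
  λ = 3: 3 blocks summing to 4 forces exactly one block of size 2 and the rest size 1 → block sizes [2, 1, 1]

Assembling the blocks gives a Jordan form
J =
  [3, 1, 0, 0]
  [0, 3, 0, 0]
  [0, 0, 3, 0]
  [0, 0, 0, 3]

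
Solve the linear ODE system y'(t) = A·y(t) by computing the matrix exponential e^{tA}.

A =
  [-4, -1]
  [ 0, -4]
e^{tA} =
  [exp(-4*t), -t*exp(-4*t)]
  [0, exp(-4*t)]

Strategy: write A = P · J · P⁻¹ where J is a Jordan canonical form, so e^{tA} = P · e^{tJ} · P⁻¹, and e^{tJ} can be computed block-by-block.

A has Jordan form
J =
  [-4,  1]
  [ 0, -4]
(up to reordering of blocks).

Per-block formulas:
  For a 2×2 Jordan block J_2(-4): exp(t · J_2(-4)) = e^(-4t)·(I + t·N), where N is the 2×2 nilpotent shift.

After assembling e^{tJ} and conjugating by P, we get:

e^{tA} =
  [exp(-4*t), -t*exp(-4*t)]
  [0, exp(-4*t)]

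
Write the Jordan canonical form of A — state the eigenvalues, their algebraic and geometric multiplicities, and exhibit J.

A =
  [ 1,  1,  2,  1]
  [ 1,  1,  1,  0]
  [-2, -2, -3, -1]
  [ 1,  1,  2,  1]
J_3(0) ⊕ J_1(0)

The characteristic polynomial is
  det(x·I − A) = x^4

Eigenvalues and multiplicities (the geometric multiplicity of λ is n − rank(A − λI), which equals the number of Jordan blocks for λ):
  λ = 0: algebraic multiplicity = 4, geometric multiplicity = 2

Determining the block sizes for each eigenvalue:
  λ = 0: with am = 4 and gm = 2, the partition is not yet determined (e.g. several partitions of 4 into 2 parts exist). Let N = A − (0)·I. Computing rank(N^1) = 2, rank(N^2) = 1, rank(N^3) = 0; the number of blocks of size ≥ j is rank(N^{j−1}) − rank(N^j), giving [2, 1, 1]. So we have 1 block(s) of size 3, 1 block(s) of size 1 → block sizes [3, 1]

Assembling the blocks gives a Jordan form
J =
  [0, 1, 0, 0]
  [0, 0, 1, 0]
  [0, 0, 0, 0]
  [0, 0, 0, 0]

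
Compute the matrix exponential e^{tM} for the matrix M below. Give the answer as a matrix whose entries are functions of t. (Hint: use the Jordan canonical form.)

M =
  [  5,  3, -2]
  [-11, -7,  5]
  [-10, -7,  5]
e^{tM} =
  [3*t^2*exp(t)/2 + 4*t*exp(t) + exp(t), t^2*exp(t) + 3*t*exp(t), -t^2*exp(t)/2 - 2*t*exp(t)]
  [-3*t^2*exp(t) - 11*t*exp(t), -2*t^2*exp(t) - 8*t*exp(t) + exp(t), t^2*exp(t) + 5*t*exp(t)]
  [-3*t^2*exp(t)/2 - 10*t*exp(t), -t^2*exp(t) - 7*t*exp(t), t^2*exp(t)/2 + 4*t*exp(t) + exp(t)]

Strategy: write M = P · J · P⁻¹ where J is a Jordan canonical form, so e^{tM} = P · e^{tJ} · P⁻¹, and e^{tJ} can be computed block-by-block.

M has Jordan form
J =
  [1, 1, 0]
  [0, 1, 1]
  [0, 0, 1]
(up to reordering of blocks).

Per-block formulas:
  For a 3×3 Jordan block J_3(1): exp(t · J_3(1)) = e^(1t)·(I + t·N + (t^2/2)·N^2), where N is the 3×3 nilpotent shift.

After assembling e^{tJ} and conjugating by P, we get:

e^{tM} =
  [3*t^2*exp(t)/2 + 4*t*exp(t) + exp(t), t^2*exp(t) + 3*t*exp(t), -t^2*exp(t)/2 - 2*t*exp(t)]
  [-3*t^2*exp(t) - 11*t*exp(t), -2*t^2*exp(t) - 8*t*exp(t) + exp(t), t^2*exp(t) + 5*t*exp(t)]
  [-3*t^2*exp(t)/2 - 10*t*exp(t), -t^2*exp(t) - 7*t*exp(t), t^2*exp(t)/2 + 4*t*exp(t) + exp(t)]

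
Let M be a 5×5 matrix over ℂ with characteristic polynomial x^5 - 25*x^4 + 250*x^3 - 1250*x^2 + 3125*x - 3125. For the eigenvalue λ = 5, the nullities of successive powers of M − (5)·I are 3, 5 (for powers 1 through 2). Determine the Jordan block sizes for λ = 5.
Block sizes for λ = 5: [2, 2, 1]

From the dimensions of kernels of powers, the number of Jordan blocks of size at least j is d_j − d_{j−1} where d_j = dim ker(N^j) (with d_0 = 0). Computing the differences gives [3, 2].
The number of blocks of size exactly k is (#blocks of size ≥ k) − (#blocks of size ≥ k + 1), so the partition is: 1 block(s) of size 1, 2 block(s) of size 2.
In nonincreasing order the block sizes are [2, 2, 1].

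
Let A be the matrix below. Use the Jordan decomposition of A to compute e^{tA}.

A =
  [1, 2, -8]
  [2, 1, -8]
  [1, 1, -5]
e^{tA} =
  [2*t*exp(-t) + exp(-t), 2*t*exp(-t), -8*t*exp(-t)]
  [2*t*exp(-t), 2*t*exp(-t) + exp(-t), -8*t*exp(-t)]
  [t*exp(-t), t*exp(-t), -4*t*exp(-t) + exp(-t)]

Strategy: write A = P · J · P⁻¹ where J is a Jordan canonical form, so e^{tA} = P · e^{tJ} · P⁻¹, and e^{tJ} can be computed block-by-block.

A has Jordan form
J =
  [-1,  1,  0]
  [ 0, -1,  0]
  [ 0,  0, -1]
(up to reordering of blocks).

Per-block formulas:
  For a 1×1 block at λ = -1: exp(t · [-1]) = [e^(-1t)].
  For a 2×2 Jordan block J_2(-1): exp(t · J_2(-1)) = e^(-1t)·(I + t·N), where N is the 2×2 nilpotent shift.

After assembling e^{tJ} and conjugating by P, we get:

e^{tA} =
  [2*t*exp(-t) + exp(-t), 2*t*exp(-t), -8*t*exp(-t)]
  [2*t*exp(-t), 2*t*exp(-t) + exp(-t), -8*t*exp(-t)]
  [t*exp(-t), t*exp(-t), -4*t*exp(-t) + exp(-t)]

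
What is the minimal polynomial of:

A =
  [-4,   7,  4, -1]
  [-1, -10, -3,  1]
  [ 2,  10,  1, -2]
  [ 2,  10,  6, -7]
x^3 + 15*x^2 + 75*x + 125

The characteristic polynomial is χ_A(x) = (x + 5)^4, so the eigenvalues are known. The minimal polynomial is
  m_A(x) = Π_λ (x − λ)^{k_λ}
where k_λ is the size of the *largest* Jordan block for λ (equivalently, the smallest k with (A − λI)^k v = 0 for every generalised eigenvector v of λ).

  λ = -5: largest Jordan block has size 3, contributing (x + 5)^3

So m_A(x) = (x + 5)^3 = x^3 + 15*x^2 + 75*x + 125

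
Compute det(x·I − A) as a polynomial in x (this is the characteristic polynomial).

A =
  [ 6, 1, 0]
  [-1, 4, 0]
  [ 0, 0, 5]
x^3 - 15*x^2 + 75*x - 125

Expanding det(x·I − A) (e.g. by cofactor expansion or by noting that A is similar to its Jordan form J, which has the same characteristic polynomial as A) gives
  χ_A(x) = x^3 - 15*x^2 + 75*x - 125
which factors as (x - 5)^3. The eigenvalues (with algebraic multiplicities) are λ = 5 with multiplicity 3.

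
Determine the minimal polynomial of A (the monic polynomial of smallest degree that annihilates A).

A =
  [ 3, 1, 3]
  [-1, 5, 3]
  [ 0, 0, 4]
x^2 - 8*x + 16

The characteristic polynomial is χ_A(x) = (x - 4)^3, so the eigenvalues are known. The minimal polynomial is
  m_A(x) = Π_λ (x − λ)^{k_λ}
where k_λ is the size of the *largest* Jordan block for λ (equivalently, the smallest k with (A − λI)^k v = 0 for every generalised eigenvector v of λ).

  λ = 4: largest Jordan block has size 2, contributing (x − 4)^2

So m_A(x) = (x - 4)^2 = x^2 - 8*x + 16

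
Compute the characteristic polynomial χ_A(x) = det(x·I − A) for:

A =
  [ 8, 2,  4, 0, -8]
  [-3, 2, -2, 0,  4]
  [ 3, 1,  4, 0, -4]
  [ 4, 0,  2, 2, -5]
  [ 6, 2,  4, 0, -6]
x^5 - 10*x^4 + 40*x^3 - 80*x^2 + 80*x - 32

Expanding det(x·I − A) (e.g. by cofactor expansion or by noting that A is similar to its Jordan form J, which has the same characteristic polynomial as A) gives
  χ_A(x) = x^5 - 10*x^4 + 40*x^3 - 80*x^2 + 80*x - 32
which factors as (x - 2)^5. The eigenvalues (with algebraic multiplicities) are λ = 2 with multiplicity 5.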